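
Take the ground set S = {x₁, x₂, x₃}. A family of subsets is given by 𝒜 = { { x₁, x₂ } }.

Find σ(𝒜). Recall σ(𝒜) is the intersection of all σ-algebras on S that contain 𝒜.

Take S₀ = 𝒜 ∪ {∅, S} = { {}, { x₁, x₂ }, S }.
Iteration 1 adds 1:
  { x₃ }  = ᶜ of { x₁, x₂ }
  — 4 sets.
Iteration 2: already closed under ᶜ and ∪.

|σ(𝒜)| = 4.  σ(𝒜) = { {}, { x₃ }, { x₁, x₂ }, S }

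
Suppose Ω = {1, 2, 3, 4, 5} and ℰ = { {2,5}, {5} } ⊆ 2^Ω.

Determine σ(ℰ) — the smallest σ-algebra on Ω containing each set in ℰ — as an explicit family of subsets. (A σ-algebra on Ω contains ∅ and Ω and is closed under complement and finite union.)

Answer: σ(ℰ) = { ∅, {2}, {5}, {2,5}, {1,3,4}, {1,2,3,4}, {1,3,4,5}, Ω }

Derivation:
Start: ℰ ∪ {∅, Ω} = { ∅, {5}, {2,5}, Ω }.
Step 1. New:
  {1,3,4}  = ᶜ of {2,5}
  {1,2,3,4}  = ᶜ of {5}
  — 6 sets.
Step 2: +1 →
  {1,3,4,5}  = {1,3,4} ∪ {5}
  — 7 sets.
Step 3 (1 new):
  {2}  = ᶜ of {1,3,4,5}
  — 8 sets.
Step 4: no new sets; the family is a σ-algebra.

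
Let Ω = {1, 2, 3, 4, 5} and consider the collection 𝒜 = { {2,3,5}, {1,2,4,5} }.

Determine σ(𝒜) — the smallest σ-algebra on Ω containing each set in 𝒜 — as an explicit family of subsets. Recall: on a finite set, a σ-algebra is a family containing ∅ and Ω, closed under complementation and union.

|σ(𝒜)| = 8.  σ(𝒜) = { {}, {3}, {1,4}, {2,5}, {1,3,4}, {2,3,5}, {1,2,4,5}, Ω }

Trace:
Take S₀ = 𝒜 ∪ {∅, Ω} = { {}, {2,3,5}, {1,2,4,5}, Ω }.
Step 1: +2 →
  {3}  = complement {1,2,4,5}
  {1,4}  = complement {2,3,5}
  (now 6)
Step 2: 1 new —
  {1,3,4}  = {3} ∪ {1,4}
  (now 7)
Step 3. New:
  {2,5}  = complement {1,3,4}
  (now 8)
Step 4: stable.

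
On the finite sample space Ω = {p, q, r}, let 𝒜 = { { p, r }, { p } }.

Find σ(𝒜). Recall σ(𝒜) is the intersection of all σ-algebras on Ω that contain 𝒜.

Answer: σ(𝒜) = { {}, { p }, { q }, { r }, { p, q }, { p, r }, { q, r }, Ω }

Check:
Take S₀ = 𝒜 ∪ {∅, Ω} = { {}, { p }, { p, r }, Ω }.
Step 1 (2 new):
  { q }  = { p, r }ᶜ
  { q, r }  = { p }ᶜ
  |family| = 6
Step 2. New:
  { p, q }  = { q } ∪ { p }
  |family| = 7
Step 3: 1 new —
  { r }  = { p, q }ᶜ
  |family| = 8
Step 4: closed — nothing new.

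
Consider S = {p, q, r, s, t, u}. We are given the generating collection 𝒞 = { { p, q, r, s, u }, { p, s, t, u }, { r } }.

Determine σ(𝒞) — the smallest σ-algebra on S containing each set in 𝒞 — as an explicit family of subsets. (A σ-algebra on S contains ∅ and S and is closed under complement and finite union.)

Answer: σ(𝒞) = { {}, { q }, { r }, { t }, { q, r }, { q, t }, { r, t }, { p, s, u }, { q, r, t }, { p, q, s, u }, { p, r, s, u }, { p, s, t, u }, { p, q, r, s, u }, { p, q, s, t, u }, { p, r, s, t, u }, S }

Trace:
Begin from { {}, { r }, { p, s, t, u }, { p, q, r, s, u }, S } (that is, 𝒞 plus ∅ and S).
Pass 1 (4 new):
  { t }  = { p, q, r, s, u }ᶜ
  { q, r }  = { p, s, t, u }ᶜ
  { p, q, s, t, u }  = { r }ᶜ
  { p, r, s, t, u }  = { r } ∪ { p, s, t, u }
  [9 total]
Pass 2 adds 3:
  { q }  = { p, r, s, t, u }ᶜ
  { r, t }  = { t } ∪ { r }
  { q, r, t }  = { t } ∪ { q, r }
  [12 total]
Pass 3: +3 →
  { q, t }  = { q } ∪ { t }
  { p, s, u }  = { q, r, t }ᶜ
  { p, q, s, u }  = { r, t }ᶜ
  [15 total]
Pass 4 (1 new):
  { p, r, s, u }  = { q, t }ᶜ
  [16 total]
After Pass 5 the family is unchanged; done.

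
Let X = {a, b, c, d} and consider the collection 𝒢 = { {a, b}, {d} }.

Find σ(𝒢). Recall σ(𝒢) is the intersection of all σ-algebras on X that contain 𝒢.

σ(𝒢) = { {}, {c}, {d}, {a, b}, {c, d}, {a, b, c}, {a, b, d}, X }

Working:
Start: 𝒢 ∪ {∅, X} = { {}, {d}, {a, b}, X }.
Step 1: 3 new —
  {c, d}  = ᶜ of {a, b}
  {a, b, c}  = ᶜ of {d}
  {a, b, d}  = {a, b} ∪ {d}
  |family| = 7
Step 2: +1 →
  {c}  = ᶜ of {a, b, d}
  |family| = 8
Step 3 adds nothing — fixpoint reached.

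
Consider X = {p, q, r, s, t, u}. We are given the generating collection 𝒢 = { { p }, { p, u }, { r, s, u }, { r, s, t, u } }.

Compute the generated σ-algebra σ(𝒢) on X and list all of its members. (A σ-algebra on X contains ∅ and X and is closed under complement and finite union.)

Seed the family with 𝒢 together with ∅ and X: { {}, { p }, { p, u }, { r, s, u }, { r, s, t, u }, X }.
Round 1: +6 →
  { p, q }  = ᶜ of { r, s, t, u }
  { p, q, t }  = ᶜ of { r, s, u }
  { p, r, s, u }  = { p, u } ∪ { r, s, u }
  { q, r, s, t }  = ᶜ of { p, u }
  { p, r, s, t, u }  = { r, s, t, u } ∪ { p, u }
  { q, r, s, t, u }  = ᶜ of { p }
Round 2: 6 new —
  { q }  = ᶜ of { p, r, s, t, u }
  { q, t }  = ᶜ of { p, r, s, u }
  { p, q, u }  = { p, q } ∪ { p, u }
  { p, q, t, u }  = { p, u } ∪ { p, q, t }
  { p, q, r, s, t }  = { p, q } ∪ { q, r, s, t }
  { p, q, r, s, u }  = { p, q } ∪ { p, r, s, u }
Round 3 adds 5:
  { t }  = ᶜ of { p, q, r, s, u }
  { u }  = ᶜ of { p, q, r, s, t }
  { r, s }  = ᶜ of { p, q, t, u }
  { r, s, t }  = ᶜ of { p, q, u }
  { q, r, s, u }  = { r, s, u } ∪ { q }
Round 4. New:
  { p, t }  = ᶜ of { q, r, s, u }
  { q, u }  = { q } ∪ { u }
  { t, u }  = { u } ∪ { t }
  { p, r, s }  = { r, s } ∪ { p }
  { p, t, u }  = { p, u } ∪ { t }
  { q, r, s }  = { r, s } ∪ { q }
  { q, t, u }  = { q, t } ∪ { u }
  { p, q, r, s }  = { r, s } ∪ { p, q }
  { p, r, s, t }  = { r, s, t } ∪ { p }
Round 5: already closed under ᶜ and ∪.

|σ(𝒢)| = 32.  σ(𝒢) = { {}, { p }, { q }, { t }, { u }, { p, q }, { p, t }, { p, u }, { q, t }, { q, u }, { r, s }, { t, u }, { p, q, t }, { p, q, u }, { p, r, s }, { p, t, u }, { q, r, s }, { q, t, u }, { r, s, t }, { r, s, u }, { p, q, r, s }, { p, q, t, u }, { p, r, s, t }, { p, r, s, u }, { q, r, s, t }, { q, r, s, u }, { r, s, t, u }, { p, q, r, s, t }, { p, q, r, s, u }, { p, r, s, t, u }, { q, r, s, t, u }, X }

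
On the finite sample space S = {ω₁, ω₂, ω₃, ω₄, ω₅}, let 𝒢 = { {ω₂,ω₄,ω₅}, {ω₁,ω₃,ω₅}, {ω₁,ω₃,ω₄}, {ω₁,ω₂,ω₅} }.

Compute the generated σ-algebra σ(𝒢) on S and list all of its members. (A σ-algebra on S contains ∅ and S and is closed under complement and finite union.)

σ(𝒢) = { ∅, {ω₁}, {ω₂}, {ω₃}, {ω₄}, {ω₅}, {ω₁,ω₂}, {ω₁,ω₃}, {ω₁,ω₄}, {ω₁,ω₅}, {ω₂,ω₃}, {ω₂,ω₄}, {ω₂,ω₅}, {ω₃,ω₄}, {ω₃,ω₅}, {ω₄,ω₅}, {ω₁,ω₂,ω₃}, {ω₁,ω₂,ω₄}, {ω₁,ω₂,ω₅}, {ω₁,ω₃,ω₄}, {ω₁,ω₃,ω₅}, {ω₁,ω₄,ω₅}, {ω₂,ω₃,ω₄}, {ω₂,ω₃,ω₅}, {ω₂,ω₄,ω₅}, {ω₃,ω₄,ω₅}, {ω₁,ω₂,ω₃,ω₄}, {ω₁,ω₂,ω₃,ω₅}, {ω₁,ω₂,ω₄,ω₅}, {ω₁,ω₃,ω₄,ω₅}, {ω₂,ω₃,ω₄,ω₅}, S }

Derivation:
Begin from { ∅, {ω₁,ω₂,ω₅}, {ω₁,ω₃,ω₄}, {ω₁,ω₃,ω₅}, {ω₂,ω₄,ω₅}, S } (that is, 𝒢 plus ∅ and S).
Iteration 1 adds 7:
  {ω₁,ω₃}  = complement {ω₂,ω₄,ω₅}
  {ω₂,ω₄}  = complement {ω₁,ω₃,ω₅}
  {ω₂,ω₅}  = complement {ω₁,ω₃,ω₄}
  {ω₃,ω₄}  = complement {ω₁,ω₂,ω₅}
  {ω₁,ω₂,ω₃,ω₅}  = {ω₁,ω₂,ω₅} ∪ {ω₁,ω₃,ω₅}
  {ω₁,ω₂,ω₄,ω₅}  = {ω₁,ω₂,ω₅} ∪ {ω₂,ω₄,ω₅}
  {ω₁,ω₃,ω₄,ω₅}  = {ω₁,ω₃,ω₄} ∪ {ω₁,ω₃,ω₅}
  (now 13)
Iteration 2 adds 6:
  {ω₂}  = complement {ω₁,ω₃,ω₄,ω₅}
  {ω₃}  = complement {ω₁,ω₂,ω₄,ω₅}
  {ω₄}  = complement {ω₁,ω₂,ω₃,ω₅}
  {ω₂,ω₃,ω₄}  = {ω₃,ω₄} ∪ {ω₂,ω₄}
  {ω₁,ω₂,ω₃,ω₄}  = {ω₁,ω₃,ω₄} ∪ {ω₂,ω₄}
  {ω₂,ω₃,ω₄,ω₅}  = {ω₂,ω₅} ∪ {ω₃,ω₄}
  (now 19)
Iteration 3: +6 →
  {ω₁}  = complement {ω₂,ω₃,ω₄,ω₅}
  {ω₅}  = complement {ω₁,ω₂,ω₃,ω₄}
  {ω₁,ω₅}  = complement {ω₂,ω₃,ω₄}
  {ω₂,ω₃}  = {ω₂} ∪ {ω₃}
  {ω₁,ω₂,ω₃}  = {ω₂} ∪ {ω₁,ω₃}
  {ω₂,ω₃,ω₅}  = {ω₂,ω₅} ∪ {ω₃}
  (now 25)
Iteration 4: 7 new —
  {ω₁,ω₂}  = {ω₂} ∪ {ω₁}
  {ω₁,ω₄}  = complement {ω₂,ω₃,ω₅}
  {ω₃,ω₅}  = {ω₅} ∪ {ω₃}
  {ω₄,ω₅}  = complement {ω₁,ω₂,ω₃}
  {ω₁,ω₂,ω₄}  = {ω₂,ω₄} ∪ {ω₁}
  {ω₁,ω₄,ω₅}  = complement {ω₂,ω₃}
  {ω₃,ω₄,ω₅}  = {ω₃,ω₄} ∪ {ω₅}
  (now 32)
Iteration 5: no new sets; the family is a σ-algebra.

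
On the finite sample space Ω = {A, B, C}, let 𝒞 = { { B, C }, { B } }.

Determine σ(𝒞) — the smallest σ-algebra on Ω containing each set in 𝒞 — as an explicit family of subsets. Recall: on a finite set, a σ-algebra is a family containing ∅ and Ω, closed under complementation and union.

Take S₀ = 𝒞 ∪ {∅, Ω} = { {  }, { B }, { B, C }, Ω }.
Round 1: +2 →
  { A }  = { B, C }ᶜ
  { A, C }  = { B }ᶜ
  — 6 sets.
Round 2. New:
  { A, B }  = { B } ∪ { A }
  — 7 sets.
Round 3: +1 →
  { C }  = { A, B }ᶜ
  — 8 sets.
Round 4: closed — nothing new.

Therefore σ(𝒞) = { {  }, { A }, { B }, { C }, { A, B }, { A, C }, { B, C }, Ω } (|σ(𝒞)| = 8).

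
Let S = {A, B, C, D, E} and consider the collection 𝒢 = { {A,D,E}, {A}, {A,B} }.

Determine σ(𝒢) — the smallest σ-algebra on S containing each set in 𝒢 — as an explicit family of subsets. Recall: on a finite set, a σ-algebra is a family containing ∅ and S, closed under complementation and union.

|σ(𝒢)| = 16.  σ(𝒢) = { {}, {A}, {B}, {C}, {A,B}, {A,C}, {B,C}, {D,E}, {A,B,C}, {A,D,E}, {B,D,E}, {C,D,E}, {A,B,D,E}, {A,C,D,E}, {B,C,D,E}, S }

Working:
Start: 𝒢 ∪ {∅, S} = { {}, {A}, {A,B}, {A,D,E}, S }.
Pass 1 (4 new):
  {B,C}  = S∖{A,D,E}
  {C,D,E}  = S∖{A,B}
  {A,B,D,E}  = {A,D,E} ∪ {A,B}
  {B,C,D,E}  = S∖{A}
  |family| = 9
Pass 2: +3 →
  {C}  = S∖{A,B,D,E}
  {A,B,C}  = {A,B} ∪ {B,C}
  {A,C,D,E}  = {A,D,E} ∪ {C,D,E}
  |family| = 12
Pass 3: +3 →
  {B}  = S∖{A,C,D,E}
  {A,C}  = {C} ∪ {A}
  {D,E}  = S∖{A,B,C}
  |family| = 15
Pass 4 adds 1:
  {B,D,E}  = S∖{A,C}
  |family| = 16
After Pass 5 the family is unchanged; done.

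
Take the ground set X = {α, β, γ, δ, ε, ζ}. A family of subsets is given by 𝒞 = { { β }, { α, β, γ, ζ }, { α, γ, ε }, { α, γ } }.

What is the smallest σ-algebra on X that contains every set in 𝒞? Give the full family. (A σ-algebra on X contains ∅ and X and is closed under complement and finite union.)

|σ(𝒞)| = 32.  σ(𝒞) = { {  }, { β }, { δ }, { ε }, { ζ }, { α, γ }, { β, δ }, { β, ε }, { β, ζ }, { δ, ε }, { δ, ζ }, { ε, ζ }, { α, β, γ }, { α, γ, δ }, { α, γ, ε }, { α, γ, ζ }, { β, δ, ε }, { β, δ, ζ }, { β, ε, ζ }, { δ, ε, ζ }, { α, β, γ, δ }, { α, β, γ, ε }, { α, β, γ, ζ }, { α, γ, δ, ε }, { α, γ, δ, ζ }, { α, γ, ε, ζ }, { β, δ, ε, ζ }, { α, β, γ, δ, ε }, { α, β, γ, δ, ζ }, { α, β, γ, ε, ζ }, { α, γ, δ, ε, ζ }, X }

Derivation:
Seed the family with 𝒞 together with ∅ and X: { {  }, { β }, { α, γ }, { α, γ, ε }, { α, β, γ, ζ }, X }.
Step 1: +7 →
  { δ, ε }  = complement { α, β, γ, ζ }
  { α, β, γ }  = { α, γ } ∪ { β }
  { β, δ, ζ }  = complement { α, γ, ε }
  { α, β, γ, ε }  = { α, γ, ε } ∪ { β }
  { β, δ, ε, ζ }  = complement { α, γ }
  { α, β, γ, ε, ζ }  = { α, γ, ε } ∪ { α, β, γ, ζ }
  { α, γ, δ, ε, ζ }  = complement { β }
  (now 13)
Step 2 (7 new):
  { δ }  = complement { α, β, γ, ε, ζ }
  { δ, ζ }  = complement { α, β, γ, ε }
  { β, δ, ε }  = { β } ∪ { δ, ε }
  { δ, ε, ζ }  = complement { α, β, γ }
  { α, γ, δ, ε }  = { α, γ, ε } ∪ { δ, ε }
  { α, β, γ, δ, ε }  = { α, β, γ } ∪ { δ, ε }
  { α, β, γ, δ, ζ }  = { β, δ, ζ } ∪ { α, β, γ }
  (now 20)
Step 3. New:
  { ε }  = complement { α, β, γ, δ, ζ }
  { ζ }  = complement { α, β, γ, δ, ε }
  { β, δ }  = { β } ∪ { δ }
  { β, ζ }  = complement { α, γ, δ, ε }
  { α, γ, δ }  = { α, γ } ∪ { δ }
  { α, γ, ζ }  = complement { β, δ, ε }
  { α, β, γ, δ }  = { α, β, γ } ∪ { δ }
  { α, γ, δ, ζ }  = { α, γ } ∪ { δ, ζ }
  (now 28)
Step 4 (4 new):
  { β, ε }  = complement { α, γ, δ, ζ }
  { ε, ζ }  = complement { α, β, γ, δ }
  { β, ε, ζ }  = complement { α, γ, δ }
  { α, γ, ε, ζ }  = complement { β, δ }
  (now 32)
Step 5 adds nothing — fixpoint reached.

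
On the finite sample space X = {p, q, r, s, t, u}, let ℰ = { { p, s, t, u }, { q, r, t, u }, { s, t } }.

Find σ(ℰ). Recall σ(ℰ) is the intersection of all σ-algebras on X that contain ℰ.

Start: ℰ ∪ {∅, X} = { ∅, { s, t }, { p, s, t, u }, { q, r, t, u }, X }.
Step 1 (4 new):
  { p, s }  = X∖{ q, r, t, u }
  { q, r }  = X∖{ p, s, t, u }
  { p, q, r, u }  = X∖{ s, t }
  { q, r, s, t, u }  = { s, t } ∪ { q, r, t, u }
  [9 total]
Step 2: +6 →
  { p }  = X∖{ q, r, s, t, u }
  { p, s, t }  = { s, t } ∪ { p, s }
  { p, q, r, s }  = { q, r } ∪ { p, s }
  { q, r, s, t }  = { s, t } ∪ { q, r }
  { p, q, r, s, u }  = { p, q, r, u } ∪ { p, s }
  { p, q, r, t, u }  = { p, q, r, u } ∪ { q, r, t, u }
  [15 total]
Step 3: +7 →
  { s }  = X∖{ p, q, r, t, u }
  { t }  = X∖{ p, q, r, s, u }
  { p, u }  = X∖{ q, r, s, t }
  { t, u }  = X∖{ p, q, r, s }
  { p, q, r }  = { q, r } ∪ { p }
  { q, r, u }  = X∖{ p, s, t }
  { p, q, r, s, t }  = { s, t } ∪ { p, q, r, s }
  [22 total]
Step 4 (9 new):
  { u }  = X∖{ p, q, r, s, t }
  { p, t }  = { t } ∪ { p }
  { p, s, u }  = { p, u } ∪ { p, s }
  { p, t, u }  = { t, u } ∪ { p, u }
  { q, r, s }  = { q, r } ∪ { s }
  { q, r, t }  = { t } ∪ { q, r }
  { s, t, u }  = X∖{ p, q, r }
  { p, q, r, t }  = { p, q, r } ∪ { t }
  { q, r, s, u }  = { q, r, u } ∪ { s }
  [31 total]
Step 5 (1 new):
  { s, u }  = X∖{ p, q, r, t }
  [32 total]
Step 6: no new sets; the family is a σ-algebra.

|σ(ℰ)| = 32.  σ(ℰ) = { ∅, { p }, { s }, { t }, { u }, { p, s }, { p, t }, { p, u }, { q, r }, { s, t }, { s, u }, { t, u }, { p, q, r }, { p, s, t }, { p, s, u }, { p, t, u }, { q, r, s }, { q, r, t }, { q, r, u }, { s, t, u }, { p, q, r, s }, { p, q, r, t }, { p, q, r, u }, { p, s, t, u }, { q, r, s, t }, { q, r, s, u }, { q, r, t, u }, { p, q, r, s, t }, { p, q, r, s, u }, { p, q, r, t, u }, { q, r, s, t, u }, X }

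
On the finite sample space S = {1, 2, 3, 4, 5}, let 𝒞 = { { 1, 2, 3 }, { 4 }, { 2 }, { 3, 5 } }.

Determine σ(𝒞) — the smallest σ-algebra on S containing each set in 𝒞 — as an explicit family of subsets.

Begin from { {}, { 2 }, { 4 }, { 3, 5 }, { 1, 2, 3 }, S } (that is, 𝒞 plus ∅ and S).
Pass 1. New:
  { 2, 4 }  = { 4 } ∪ { 2 }
  { 4, 5 }  = complement { 1, 2, 3 }
  { 1, 2, 4 }  = complement { 3, 5 }
  { 2, 3, 5 }  = { 3, 5 } ∪ { 2 }
  { 3, 4, 5 }  = { 4 } ∪ { 3, 5 }
  { 1, 2, 3, 4 }  = { 1, 2, 3 } ∪ { 4 }
  { 1, 2, 3, 5 }  = complement { 4 }
  { 1, 3, 4, 5 }  = complement { 2 }
Pass 2. New:
  { 5 }  = complement { 1, 2, 3, 4 }
  { 1, 2 }  = complement { 3, 4, 5 }
  { 1, 4 }  = complement { 2, 3, 5 }
  { 1, 3, 5 }  = complement { 2, 4 }
  { 2, 4, 5 }  = { 2 } ∪ { 4, 5 }
  { 1, 2, 4, 5 }  = { 1, 2, 4 } ∪ { 4, 5 }
  { 2, 3, 4, 5 }  = { 3, 4, 5 } ∪ { 2 }
Pass 3 adds 6:
  { 1 }  = complement { 2, 3, 4, 5 }
  { 3 }  = complement { 1, 2, 4, 5 }
  { 1, 3 }  = complement { 2, 4, 5 }
  { 2, 5 }  = { 2 } ∪ { 5 }
  { 1, 2, 5 }  = { 1, 2 } ∪ { 5 }
  { 1, 4, 5 }  = { 4, 5 } ∪ { 1, 4 }
Pass 4 adds 5:
  { 1, 5 }  = { 5 } ∪ { 1 }
  { 2, 3 }  = complement { 1, 4, 5 }
  { 3, 4 }  = complement { 1, 2, 5 }
  { 1, 3, 4 }  = complement { 2, 5 }
  { 2, 3, 4 }  = { 3 } ∪ { 2, 4 }
Pass 5: stable.

|σ(𝒞)| = 32.  σ(𝒞) = { {}, { 1 }, { 2 }, { 3 }, { 4 }, { 5 }, { 1, 2 }, { 1, 3 }, { 1, 4 }, { 1, 5 }, { 2, 3 }, { 2, 4 }, { 2, 5 }, { 3, 4 }, { 3, 5 }, { 4, 5 }, { 1, 2, 3 }, { 1, 2, 4 }, { 1, 2, 5 }, { 1, 3, 4 }, { 1, 3, 5 }, { 1, 4, 5 }, { 2, 3, 4 }, { 2, 3, 5 }, { 2, 4, 5 }, { 3, 4, 5 }, { 1, 2, 3, 4 }, { 1, 2, 3, 5 }, { 1, 2, 4, 5 }, { 1, 3, 4, 5 }, { 2, 3, 4, 5 }, S }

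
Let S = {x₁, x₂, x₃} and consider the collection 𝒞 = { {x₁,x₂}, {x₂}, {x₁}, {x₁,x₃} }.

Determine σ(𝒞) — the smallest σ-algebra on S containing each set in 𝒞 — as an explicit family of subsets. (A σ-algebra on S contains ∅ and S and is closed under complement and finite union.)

Answer: σ(𝒞) = { {}, {x₁}, {x₂}, {x₃}, {x₁,x₂}, {x₁,x₃}, {x₂,x₃}, S }

Trace:
Seed the family with 𝒞 together with ∅ and S: { {}, {x₁}, {x₂}, {x₁,x₂}, {x₁,x₃}, S }.
Step 1 (2 new):
  {x₃}  = S∖{x₁,x₂}
  {x₂,x₃}  = S∖{x₁}
  — 8 sets.
After Step 2 the family is unchanged; done.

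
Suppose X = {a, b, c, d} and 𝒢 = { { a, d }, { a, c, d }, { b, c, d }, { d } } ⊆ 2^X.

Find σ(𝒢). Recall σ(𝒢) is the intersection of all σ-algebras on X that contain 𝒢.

Start: 𝒢 ∪ {∅, X} = { {  }, { d }, { a, d }, { a, c, d }, { b, c, d }, X }.
Round 1: +4 →
  { a }  = { b, c, d }ᶜ
  { b }  = { a, c, d }ᶜ
  { b, c }  = { a, d }ᶜ
  { a, b, c }  = { d }ᶜ
  — 10 sets.
Round 2: 3 new —
  { a, b }  = { b } ∪ { a }
  { b, d }  = { b } ∪ { d }
  { a, b, d }  = { b } ∪ { a, d }
  — 13 sets.
Round 3 (3 new):
  { c }  = { a, b, d }ᶜ
  { a, c }  = { b, d }ᶜ
  { c, d }  = { a, b }ᶜ
  — 16 sets.
Round 4: no new sets; the family is a σ-algebra.

σ(𝒢) = { {  }, { a }, { b }, { c }, { d }, { a, b }, { a, c }, { a, d }, { b, c }, { b, d }, { c, d }, { a, b, c }, { a, b, d }, { a, c, d }, { b, c, d }, X }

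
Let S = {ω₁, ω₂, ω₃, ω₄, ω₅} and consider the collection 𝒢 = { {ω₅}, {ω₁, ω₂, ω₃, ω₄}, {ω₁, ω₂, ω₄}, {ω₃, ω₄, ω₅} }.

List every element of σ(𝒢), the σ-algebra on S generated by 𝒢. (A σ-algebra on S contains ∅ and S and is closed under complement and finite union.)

Seed the family with 𝒢 together with ∅ and S: { ∅, {ω₅}, {ω₁, ω₂, ω₄}, {ω₃, ω₄, ω₅}, {ω₁, ω₂, ω₃, ω₄}, S }.
Iteration 1: +3 →
  {ω₁, ω₂}  = complement {ω₃, ω₄, ω₅}
  {ω₃, ω₅}  = complement {ω₁, ω₂, ω₄}
  {ω₁, ω₂, ω₄, ω₅}  = {ω₁, ω₂, ω₄} ∪ {ω₅}
  (now 9)
Iteration 2. New:
  {ω₃}  = complement {ω₁, ω₂, ω₄, ω₅}
  {ω₁, ω₂, ω₅}  = {ω₁, ω₂} ∪ {ω₅}
  {ω₁, ω₂, ω₃, ω₅}  = {ω₁, ω₂} ∪ {ω₃, ω₅}
  (now 12)
Iteration 3: +3 →
  {ω₄}  = complement {ω₁, ω₂, ω₃, ω₅}
  {ω₃, ω₄}  = complement {ω₁, ω₂, ω₅}
  {ω₁, ω₂, ω₃}  = {ω₃} ∪ {ω₁, ω₂}
  (now 15)
Iteration 4 adds 1:
  {ω₄, ω₅}  = complement {ω₁, ω₂, ω₃}
  (now 16)
Iteration 5: already closed under ᶜ and ∪.

σ(𝒢) = { ∅, {ω₃}, {ω₄}, {ω₅}, {ω₁, ω₂}, {ω₃, ω₄}, {ω₃, ω₅}, {ω₄, ω₅}, {ω₁, ω₂, ω₃}, {ω₁, ω₂, ω₄}, {ω₁, ω₂, ω₅}, {ω₃, ω₄, ω₅}, {ω₁, ω₂, ω₃, ω₄}, {ω₁, ω₂, ω₃, ω₅}, {ω₁, ω₂, ω₄, ω₅}, S }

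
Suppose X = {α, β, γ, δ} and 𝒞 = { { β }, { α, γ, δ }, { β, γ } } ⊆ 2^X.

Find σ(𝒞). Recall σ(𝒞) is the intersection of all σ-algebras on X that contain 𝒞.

Start: 𝒞 ∪ {∅, X} = { {  }, { β }, { β, γ }, { α, γ, δ }, X }.
Iteration 1: 1 new —
  { α, δ }  = { β, γ }ᶜ
  — 6 sets.
Iteration 2 (1 new):
  { α, β, δ }  = { β } ∪ { α, δ }
  — 7 sets.
Iteration 3. New:
  { γ }  = { α, β, δ }ᶜ
  — 8 sets.
Iteration 4: stable.

|σ(𝒞)| = 8.  σ(𝒞) = { {  }, { β }, { γ }, { α, δ }, { β, γ }, { α, β, δ }, { α, γ, δ }, X }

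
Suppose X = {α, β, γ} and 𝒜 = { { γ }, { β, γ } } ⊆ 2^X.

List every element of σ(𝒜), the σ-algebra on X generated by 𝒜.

Initial family (4 sets): { {}, { γ }, { β, γ }, X }.
Iteration 1: 2 new —
  { α }  = complement { β, γ }
  { α, β }  = complement { γ }
Iteration 2 adds 1:
  { α, γ }  = { γ } ∪ { α }
Iteration 3 adds 1:
  { β }  = complement { α, γ }
Iteration 4 adds nothing — fixpoint reached.

|σ(𝒜)| = 8.  σ(𝒜) = { {}, { α }, { β }, { γ }, { α, β }, { α, γ }, { β, γ }, X }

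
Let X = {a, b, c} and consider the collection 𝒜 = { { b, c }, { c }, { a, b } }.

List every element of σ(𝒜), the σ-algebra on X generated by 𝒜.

Initial family (5 sets): { ∅, { c }, { a, b }, { b, c }, X }.
Round 1: 1 new —
  { a }  = { b, c }ᶜ
  (now 6)
Round 2 (1 new):
  { a, c }  = { c } ∪ { a }
  (now 7)
Round 3 (1 new):
  { b }  = { a, c }ᶜ
  (now 8)
Round 4: stable.

σ(𝒜) = { ∅, { a }, { b }, { c }, { a, b }, { a, c }, { b, c }, X }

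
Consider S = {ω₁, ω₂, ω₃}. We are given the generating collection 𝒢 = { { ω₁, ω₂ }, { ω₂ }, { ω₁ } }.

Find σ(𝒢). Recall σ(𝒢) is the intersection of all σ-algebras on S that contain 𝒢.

Take S₀ = 𝒢 ∪ {∅, S} = { {}, { ω₁ }, { ω₂ }, { ω₁, ω₂ }, S }.
Step 1 (3 new):
  { ω₃ }  = ᶜ of { ω₁, ω₂ }
  { ω₁, ω₃ }  = ᶜ of { ω₂ }
  { ω₂, ω₃ }  = ᶜ of { ω₁ }
  (now 8)
Step 2: closed — nothing new.

|σ(𝒢)| = 8.  σ(𝒢) = { {}, { ω₁ }, { ω₂ }, { ω₃ }, { ω₁, ω₂ }, { ω₁, ω₃ }, { ω₂, ω₃ }, S }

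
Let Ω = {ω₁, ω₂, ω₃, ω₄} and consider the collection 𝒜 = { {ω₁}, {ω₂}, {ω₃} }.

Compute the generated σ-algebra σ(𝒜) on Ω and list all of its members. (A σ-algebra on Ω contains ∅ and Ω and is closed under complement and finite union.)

Begin from { {}, {ω₁}, {ω₂}, {ω₃}, Ω } (that is, 𝒜 plus ∅ and Ω).
Pass 1: 6 new —
  {ω₁,ω₂}  = {ω₂} ∪ {ω₁}
  {ω₁,ω₃}  = {ω₃} ∪ {ω₁}
  {ω₂,ω₃}  = {ω₃} ∪ {ω₂}
  {ω₁,ω₂,ω₄}  = ᶜ of {ω₃}
  {ω₁,ω₃,ω₄}  = ᶜ of {ω₂}
  {ω₂,ω₃,ω₄}  = ᶜ of {ω₁}
  [11 total]
Pass 2. New:
  {ω₁,ω₄}  = ᶜ of {ω₂,ω₃}
  {ω₂,ω₄}  = ᶜ of {ω₁,ω₃}
  {ω₃,ω₄}  = ᶜ of {ω₁,ω₂}
  {ω₁,ω₂,ω₃}  = {ω₁,ω₂} ∪ {ω₃}
  [15 total]
Pass 3. New:
  {ω₄}  = ᶜ of {ω₁,ω₂,ω₃}
  [16 total]
After Pass 4 the family is unchanged; done.

Therefore σ(𝒜) = { {}, {ω₁}, {ω₂}, {ω₃}, {ω₄}, {ω₁,ω₂}, {ω₁,ω₃}, {ω₁,ω₄}, {ω₂,ω₃}, {ω₂,ω₄}, {ω₃,ω₄}, {ω₁,ω₂,ω₃}, {ω₁,ω₂,ω₄}, {ω₁,ω₃,ω₄}, {ω₂,ω₃,ω₄}, Ω } (|σ(𝒜)| = 16).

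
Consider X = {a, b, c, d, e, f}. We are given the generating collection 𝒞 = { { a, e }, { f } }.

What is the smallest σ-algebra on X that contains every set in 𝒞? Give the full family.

|σ(𝒞)| = 8.  σ(𝒞) = { ∅, { f }, { a, e }, { a, e, f }, { b, c, d }, { b, c, d, f }, { a, b, c, d, e }, X }

Trace:
Initial family (4 sets): { ∅, { f }, { a, e }, X }.
Pass 1 adds 3:
  { a, e, f }  = { a, e } ∪ { f }
  { b, c, d, f }  = { a, e }ᶜ
  { a, b, c, d, e }  = { f }ᶜ
  — 7 sets.
Pass 2 (1 new):
  { b, c, d }  = { a, e, f }ᶜ
  — 8 sets.
Pass 3: no new sets; the family is a σ-algebra.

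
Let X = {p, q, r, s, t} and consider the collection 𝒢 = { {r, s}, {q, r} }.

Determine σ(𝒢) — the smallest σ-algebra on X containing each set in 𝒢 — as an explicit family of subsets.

σ(𝒢) = { ∅, {q}, {r}, {s}, {p, t}, {q, r}, {q, s}, {r, s}, {p, q, t}, {p, r, t}, {p, s, t}, {q, r, s}, {p, q, r, t}, {p, q, s, t}, {p, r, s, t}, X }

Working:
Initial family (4 sets): { ∅, {q, r}, {r, s}, X }.
Step 1. New:
  {p, q, t}  = ᶜ of {r, s}
  {p, s, t}  = ᶜ of {q, r}
  {q, r, s}  = {q, r} ∪ {r, s}
  |family| = 7
Step 2: +4 →
  {p, t}  = ᶜ of {q, r, s}
  {p, q, r, t}  = {p, q, t} ∪ {q, r}
  {p, q, s, t}  = {p, s, t} ∪ {p, q, t}
  {p, r, s, t}  = {p, s, t} ∪ {r, s}
  |family| = 11
Step 3 adds 3:
  {q}  = ᶜ of {p, r, s, t}
  {r}  = ᶜ of {p, q, s, t}
  {s}  = ᶜ of {p, q, r, t}
  |family| = 14
Step 4: +2 →
  {q, s}  = {s} ∪ {q}
  {p, r, t}  = {r} ∪ {p, t}
  |family| = 16
After Step 5 the family is unchanged; done.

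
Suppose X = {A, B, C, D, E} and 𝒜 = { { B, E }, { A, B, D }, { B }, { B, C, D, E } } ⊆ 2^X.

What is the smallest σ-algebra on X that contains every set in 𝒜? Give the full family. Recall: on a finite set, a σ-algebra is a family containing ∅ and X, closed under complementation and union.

σ(𝒜) = { {}, { A }, { B }, { C }, { D }, { E }, { A, B }, { A, C }, { A, D }, { A, E }, { B, C }, { B, D }, { B, E }, { C, D }, { C, E }, { D, E }, { A, B, C }, { A, B, D }, { A, B, E }, { A, C, D }, { A, C, E }, { A, D, E }, { B, C, D }, { B, C, E }, { B, D, E }, { C, D, E }, { A, B, C, D }, { A, B, C, E }, { A, B, D, E }, { A, C, D, E }, { B, C, D, E }, X }

Working:
Take S₀ = 𝒜 ∪ {∅, X} = { {}, { B }, { B, E }, { A, B, D }, { B, C, D, E }, X }.
Pass 1. New:
  { A }  = ᶜ of { B, C, D, E }
  { C, E }  = ᶜ of { A, B, D }
  { A, C, D }  = ᶜ of { B, E }
  { A, B, D, E }  = { B, E } ∪ { A, B, D }
  { A, C, D, E }  = ᶜ of { B }
  |family| = 11
Pass 2: 6 new —
  { C }  = ᶜ of { A, B, D, E }
  { A, B }  = { B } ∪ { A }
  { A, B, E }  = { B, E } ∪ { A }
  { A, C, E }  = { C, E } ∪ { A }
  { B, C, E }  = { B, E } ∪ { C, E }
  { A, B, C, D }  = { B } ∪ { A, C, D }
  |family| = 17
Pass 3. New:
  { E }  = ᶜ of { A, B, C, D }
  { A, C }  = { C } ∪ { A }
  { A, D }  = ᶜ of { B, C, E }
  { B, C }  = { C } ∪ { B }
  { B, D }  = ᶜ of { A, C, E }
  { C, D }  = ᶜ of { A, B, E }
  { A, B, C }  = { C } ∪ { A, B }
  { C, D, E }  = ᶜ of { A, B }
  { A, B, C, E }  = { C } ∪ { A, B, E }
  |family| = 26
Pass 4. New:
  { D }  = ᶜ of { A, B, C, E }
  { A, E }  = { E } ∪ { A }
  { D, E }  = ᶜ of { A, B, C }
  { A, D, E }  = ᶜ of { B, C }
  { B, C, D }  = { C, D } ∪ { B }
  { B, D, E }  = ᶜ of { A, C }
  |family| = 32
Pass 5 adds nothing — fixpoint reached.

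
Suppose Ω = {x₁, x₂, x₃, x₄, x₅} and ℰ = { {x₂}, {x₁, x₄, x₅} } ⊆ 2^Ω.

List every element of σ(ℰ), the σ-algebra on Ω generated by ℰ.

|σ(ℰ)| = 8.  σ(ℰ) = { ∅, {x₂}, {x₃}, {x₂, x₃}, {x₁, x₄, x₅}, {x₁, x₂, x₄, x₅}, {x₁, x₃, x₄, x₅}, Ω }

Derivation:
Take S₀ = ℰ ∪ {∅, Ω} = { ∅, {x₂}, {x₁, x₄, x₅}, Ω }.
Round 1: 3 new —
  {x₂, x₃}  = complement {x₁, x₄, x₅}
  {x₁, x₂, x₄, x₅}  = {x₂} ∪ {x₁, x₄, x₅}
  {x₁, x₃, x₄, x₅}  = complement {x₂}
  [7 total]
Round 2. New:
  {x₃}  = complement {x₁, x₂, x₄, x₅}
  [8 total]
Round 3: closed — nothing new.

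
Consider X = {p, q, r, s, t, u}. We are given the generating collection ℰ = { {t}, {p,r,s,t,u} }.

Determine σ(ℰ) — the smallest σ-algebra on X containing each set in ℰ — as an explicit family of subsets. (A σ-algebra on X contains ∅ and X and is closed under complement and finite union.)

σ(ℰ) (8 sets): { {}, {q}, {t}, {q,t}, {p,r,s,u}, {p,q,r,s,u}, {p,r,s,t,u}, X }

Check:
Seed the family with ℰ together with ∅ and X: { {}, {t}, {p,r,s,t,u}, X }.
Iteration 1 (2 new):
  {q}  = {p,r,s,t,u}ᶜ
  {p,q,r,s,u}  = {t}ᶜ
  (now 6)
Iteration 2. New:
  {q,t}  = {q} ∪ {t}
  (now 7)
Iteration 3. New:
  {p,r,s,u}  = {q,t}ᶜ
  (now 8)
After Iteration 4 the family is unchanged; done.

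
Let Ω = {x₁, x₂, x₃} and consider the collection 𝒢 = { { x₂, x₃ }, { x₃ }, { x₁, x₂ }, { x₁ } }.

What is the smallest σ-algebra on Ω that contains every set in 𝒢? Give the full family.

σ(𝒢) (8 sets): { ∅, { x₁ }, { x₂ }, { x₃ }, { x₁, x₂ }, { x₁, x₃ }, { x₂, x₃ }, Ω }

Check:
Initial family (6 sets): { ∅, { x₁ }, { x₃ }, { x₁, x₂ }, { x₂, x₃ }, Ω }.
Iteration 1 (1 new):
  { x₁, x₃ }  = { x₃ } ∪ { x₁ }
  [7 total]
Iteration 2. New:
  { x₂ }  = { x₁, x₃ }ᶜ
  [8 total]
After Iteration 3 the family is unchanged; done.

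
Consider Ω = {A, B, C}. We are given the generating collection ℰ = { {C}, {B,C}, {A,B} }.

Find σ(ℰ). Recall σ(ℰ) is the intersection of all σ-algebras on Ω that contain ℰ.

|σ(ℰ)| = 8.  σ(ℰ) = { ∅, {A}, {B}, {C}, {A,B}, {A,C}, {B,C}, Ω }

Trace:
Initial family (5 sets): { ∅, {C}, {A,B}, {B,C}, Ω }.
Pass 1 adds 1:
  {A}  = Ω∖{B,C}
  |family| = 6
Pass 2. New:
  {A,C}  = {C} ∪ {A}
  |family| = 7
Pass 3 adds 1:
  {B}  = Ω∖{A,C}
  |family| = 8
Pass 4: already closed under ᶜ and ∪.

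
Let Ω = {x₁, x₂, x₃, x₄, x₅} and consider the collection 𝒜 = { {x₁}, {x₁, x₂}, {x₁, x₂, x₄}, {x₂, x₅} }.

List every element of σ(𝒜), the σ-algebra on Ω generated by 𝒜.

Answer: σ(𝒜) = { {}, {x₁}, {x₂}, {x₃}, {x₄}, {x₅}, {x₁, x₂}, {x₁, x₃}, {x₁, x₄}, {x₁, x₅}, {x₂, x₃}, {x₂, x₄}, {x₂, x₅}, {x₃, x₄}, {x₃, x₅}, {x₄, x₅}, {x₁, x₂, x₃}, {x₁, x₂, x₄}, {x₁, x₂, x₅}, {x₁, x₃, x₄}, {x₁, x₃, x₅}, {x₁, x₄, x₅}, {x₂, x₃, x₄}, {x₂, x₃, x₅}, {x₂, x₄, x₅}, {x₃, x₄, x₅}, {x₁, x₂, x₃, x₄}, {x₁, x₂, x₃, x₅}, {x₁, x₂, x₄, x₅}, {x₁, x₃, x₄, x₅}, {x₂, x₃, x₄, x₅}, Ω }

Check:
Take S₀ = 𝒜 ∪ {∅, Ω} = { {}, {x₁}, {x₁, x₂}, {x₂, x₅}, {x₁, x₂, x₄}, Ω }.
Pass 1. New:
  {x₃, x₅}  = Ω∖{x₁, x₂, x₄}
  {x₁, x₂, x₅}  = {x₂, x₅} ∪ {x₁, x₂}
  {x₁, x₃, x₄}  = Ω∖{x₂, x₅}
  {x₃, x₄, x₅}  = Ω∖{x₁, x₂}
  {x₁, x₂, x₄, x₅}  = {x₂, x₅} ∪ {x₁, x₂, x₄}
  {x₂, x₃, x₄, x₅}  = Ω∖{x₁}
Pass 2: +7 →
  {x₃}  = Ω∖{x₁, x₂, x₄, x₅}
  {x₃, x₄}  = Ω∖{x₁, x₂, x₅}
  {x₁, x₃, x₅}  = {x₃, x₅} ∪ {x₁}
  {x₂, x₃, x₅}  = {x₂, x₅} ∪ {x₃, x₅}
  {x₁, x₂, x₃, x₄}  = {x₁, x₂} ∪ {x₁, x₃, x₄}
  {x₁, x₂, x₃, x₅}  = {x₁, x₂} ∪ {x₃, x₅}
  {x₁, x₃, x₄, x₅}  = {x₃, x₄, x₅} ∪ {x₁, x₃, x₄}
Pass 3: 7 new —
  {x₂}  = Ω∖{x₁, x₃, x₄, x₅}
  {x₄}  = Ω∖{x₁, x₂, x₃, x₅}
  {x₅}  = Ω∖{x₁, x₂, x₃, x₄}
  {x₁, x₃}  = {x₃} ∪ {x₁}
  {x₁, x₄}  = Ω∖{x₂, x₃, x₅}
  {x₂, x₄}  = Ω∖{x₁, x₃, x₅}
  {x₁, x₂, x₃}  = {x₁, x₂} ∪ {x₃}
Pass 4 adds 6:
  {x₁, x₅}  = {x₅} ∪ {x₁}
  {x₂, x₃}  = {x₂} ∪ {x₃}
  {x₄, x₅}  = Ω∖{x₁, x₂, x₃}
  {x₁, x₄, x₅}  = {x₅} ∪ {x₁, x₄}
  {x₂, x₃, x₄}  = {x₃, x₄} ∪ {x₂}
  {x₂, x₄, x₅}  = Ω∖{x₁, x₃}
After Pass 5 the family is unchanged; done.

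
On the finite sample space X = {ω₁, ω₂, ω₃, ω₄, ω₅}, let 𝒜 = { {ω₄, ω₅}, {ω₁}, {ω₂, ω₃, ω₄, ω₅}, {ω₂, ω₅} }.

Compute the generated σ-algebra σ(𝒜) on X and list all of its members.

Answer: σ(𝒜) = { ∅, {ω₁}, {ω₂}, {ω₃}, {ω₄}, {ω₅}, {ω₁, ω₂}, {ω₁, ω₃}, {ω₁, ω₄}, {ω₁, ω₅}, {ω₂, ω₃}, {ω₂, ω₄}, {ω₂, ω₅}, {ω₃, ω₄}, {ω₃, ω₅}, {ω₄, ω₅}, {ω₁, ω₂, ω₃}, {ω₁, ω₂, ω₄}, {ω₁, ω₂, ω₅}, {ω₁, ω₃, ω₄}, {ω₁, ω₃, ω₅}, {ω₁, ω₄, ω₅}, {ω₂, ω₃, ω₄}, {ω₂, ω₃, ω₅}, {ω₂, ω₄, ω₅}, {ω₃, ω₄, ω₅}, {ω₁, ω₂, ω₃, ω₄}, {ω₁, ω₂, ω₃, ω₅}, {ω₁, ω₂, ω₄, ω₅}, {ω₁, ω₃, ω₄, ω₅}, {ω₂, ω₃, ω₄, ω₅}, X }

Derivation:
Seed the family with 𝒜 together with ∅ and X: { ∅, {ω₁}, {ω₂, ω₅}, {ω₄, ω₅}, {ω₂, ω₃, ω₄, ω₅}, X }.
Step 1 (5 new):
  {ω₁, ω₂, ω₃}  = complement {ω₄, ω₅}
  {ω₁, ω₂, ω₅}  = {ω₂, ω₅} ∪ {ω₁}
  {ω₁, ω₃, ω₄}  = complement {ω₂, ω₅}
  {ω₁, ω₄, ω₅}  = {ω₄, ω₅} ∪ {ω₁}
  {ω₂, ω₄, ω₅}  = {ω₄, ω₅} ∪ {ω₂, ω₅}
  [11 total]
Step 2 adds 7:
  {ω₁, ω₃}  = complement {ω₂, ω₄, ω₅}
  {ω₂, ω₃}  = complement {ω₁, ω₄, ω₅}
  {ω₃, ω₄}  = complement {ω₁, ω₂, ω₅}
  {ω₁, ω₂, ω₃, ω₄}  = {ω₁, ω₂, ω₃} ∪ {ω₁, ω₃, ω₄}
  {ω₁, ω₂, ω₃, ω₅}  = {ω₂, ω₅} ∪ {ω₁, ω₂, ω₃}
  {ω₁, ω₂, ω₄, ω₅}  = {ω₁, ω₄, ω₅} ∪ {ω₂, ω₅}
  {ω₁, ω₃, ω₄, ω₅}  = {ω₁, ω₄, ω₅} ∪ {ω₁, ω₃, ω₄}
  [18 total]
Step 3 (7 new):
  {ω₂}  = complement {ω₁, ω₃, ω₄, ω₅}
  {ω₃}  = complement {ω₁, ω₂, ω₄, ω₅}
  {ω₄}  = complement {ω₁, ω₂, ω₃, ω₅}
  {ω₅}  = complement {ω₁, ω₂, ω₃, ω₄}
  {ω₂, ω₃, ω₄}  = {ω₃, ω₄} ∪ {ω₂, ω₃}
  {ω₂, ω₃, ω₅}  = {ω₂, ω₅} ∪ {ω₂, ω₃}
  {ω₃, ω₄, ω₅}  = {ω₄, ω₅} ∪ {ω₃, ω₄}
  [25 total]
Step 4. New:
  {ω₁, ω₂}  = complement {ω₃, ω₄, ω₅}
  {ω₁, ω₄}  = complement {ω₂, ω₃, ω₅}
  {ω₁, ω₅}  = complement {ω₂, ω₃, ω₄}
  {ω₂, ω₄}  = {ω₂} ∪ {ω₄}
  {ω₃, ω₅}  = {ω₅} ∪ {ω₃}
  {ω₁, ω₃, ω₅}  = {ω₅} ∪ {ω₁, ω₃}
  [31 total]
Step 5 adds 1:
  {ω₁, ω₂, ω₄}  = complement {ω₃, ω₅}
  [32 total]
Step 6: stable.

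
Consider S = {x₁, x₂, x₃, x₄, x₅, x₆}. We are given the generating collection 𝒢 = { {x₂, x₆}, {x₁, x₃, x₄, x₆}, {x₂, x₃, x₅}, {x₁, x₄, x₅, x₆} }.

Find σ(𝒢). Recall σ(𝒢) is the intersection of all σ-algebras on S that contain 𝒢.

σ(𝒢) = { ∅, {x₂}, {x₃}, {x₅}, {x₆}, {x₁, x₄}, {x₂, x₃}, {x₂, x₅}, {x₂, x₆}, {x₃, x₅}, {x₃, x₆}, {x₅, x₆}, {x₁, x₂, x₄}, {x₁, x₃, x₄}, {x₁, x₄, x₅}, {x₁, x₄, x₆}, {x₂, x₃, x₅}, {x₂, x₃, x₆}, {x₂, x₅, x₆}, {x₃, x₅, x₆}, {x₁, x₂, x₃, x₄}, {x₁, x₂, x₄, x₅}, {x₁, x₂, x₄, x₆}, {x₁, x₃, x₄, x₅}, {x₁, x₃, x₄, x₆}, {x₁, x₄, x₅, x₆}, {x₂, x₃, x₅, x₆}, {x₁, x₂, x₃, x₄, x₅}, {x₁, x₂, x₃, x₄, x₆}, {x₁, x₂, x₄, x₅, x₆}, {x₁, x₃, x₄, x₅, x₆}, S }

Check:
Seed the family with 𝒢 together with ∅ and S: { ∅, {x₂, x₆}, {x₂, x₃, x₅}, {x₁, x₃, x₄, x₆}, {x₁, x₄, x₅, x₆}, S }.
Step 1 (8 new):
  {x₂, x₃}  = S∖{x₁, x₄, x₅, x₆}
  {x₂, x₅}  = S∖{x₁, x₃, x₄, x₆}
  {x₁, x₄, x₆}  = S∖{x₂, x₃, x₅}
  {x₁, x₃, x₄, x₅}  = S∖{x₂, x₆}
  {x₂, x₃, x₅, x₆}  = {x₂, x₃, x₅} ∪ {x₂, x₆}
  {x₁, x₂, x₃, x₄, x₆}  = {x₁, x₃, x₄, x₆} ∪ {x₂, x₆}
  {x₁, x₂, x₄, x₅, x₆}  = {x₁, x₄, x₅, x₆} ∪ {x₂, x₆}
  {x₁, x₃, x₄, x₅, x₆}  = {x₁, x₃, x₄, x₆} ∪ {x₁, x₄, x₅, x₆}
  |family| = 14
Step 2: +8 →
  {x₂}  = S∖{x₁, x₃, x₄, x₅, x₆}
  {x₃}  = S∖{x₁, x₂, x₄, x₅, x₆}
  {x₅}  = S∖{x₁, x₂, x₃, x₄, x₆}
  {x₁, x₄}  = S∖{x₂, x₃, x₅, x₆}
  {x₂, x₃, x₆}  = {x₂, x₆} ∪ {x₂, x₃}
  {x₂, x₅, x₆}  = {x₂, x₅} ∪ {x₂, x₆}
  {x₁, x₂, x₄, x₆}  = {x₂, x₆} ∪ {x₁, x₄, x₆}
  {x₁, x₂, x₃, x₄, x₅}  = {x₂, x₅} ∪ {x₁, x₃, x₄, x₅}
  |family| = 22
Step 3. New:
  {x₆}  = S∖{x₁, x₂, x₃, x₄, x₅}
  {x₃, x₅}  = S∖{x₁, x₂, x₄, x₆}
  {x₁, x₂, x₄}  = {x₂} ∪ {x₁, x₄}
  {x₁, x₃, x₄}  = S∖{x₂, x₅, x₆}
  {x₁, x₄, x₅}  = S∖{x₂, x₃, x₆}
  {x₁, x₂, x₃, x₄}  = {x₁, x₄} ∪ {x₂, x₃}
  {x₁, x₂, x₄, x₅}  = {x₂, x₅} ∪ {x₁, x₄}
  |family| = 29
Step 4 (3 new):
  {x₃, x₆}  = S∖{x₁, x₂, x₄, x₅}
  {x₅, x₆}  = S∖{x₁, x₂, x₃, x₄}
  {x₃, x₅, x₆}  = S∖{x₁, x₂, x₄}
  |family| = 32
Step 5: already closed under ᶜ and ∪.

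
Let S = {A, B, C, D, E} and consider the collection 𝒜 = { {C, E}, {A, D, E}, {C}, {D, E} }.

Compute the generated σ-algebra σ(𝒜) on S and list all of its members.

σ(𝒜) = { {}, {A}, {B}, {C}, {D}, {E}, {A, B}, {A, C}, {A, D}, {A, E}, {B, C}, {B, D}, {B, E}, {C, D}, {C, E}, {D, E}, {A, B, C}, {A, B, D}, {A, B, E}, {A, C, D}, {A, C, E}, {A, D, E}, {B, C, D}, {B, C, E}, {B, D, E}, {C, D, E}, {A, B, C, D}, {A, B, C, E}, {A, B, D, E}, {A, C, D, E}, {B, C, D, E}, S }

Trace:
Take S₀ = 𝒜 ∪ {∅, S} = { {}, {C}, {C, E}, {D, E}, {A, D, E}, S }.
Step 1: +6 →
  {B, C}  = S∖{A, D, E}
  {A, B, C}  = S∖{D, E}
  {A, B, D}  = S∖{C, E}
  {C, D, E}  = {C} ∪ {D, E}
  {A, B, D, E}  = S∖{C}
  {A, C, D, E}  = {A, D, E} ∪ {C}
  |family| = 12
Step 2: +6 →
  {B}  = S∖{A, C, D, E}
  {A, B}  = S∖{C, D, E}
  {B, C, E}  = {B, C} ∪ {C, E}
  {A, B, C, D}  = {A, B, C} ∪ {A, B, D}
  {A, B, C, E}  = {A, B, C} ∪ {C, E}
  {B, C, D, E}  = {C, D, E} ∪ {B, C}
  |family| = 18
Step 3: +5 →
  {A}  = S∖{B, C, D, E}
  {D}  = S∖{A, B, C, E}
  {E}  = S∖{A, B, C, D}
  {A, D}  = S∖{B, C, E}
  {B, D, E}  = {D, E} ∪ {B}
  |family| = 23
Step 4 (9 new):
  {A, C}  = S∖{B, D, E}
  {A, E}  = {E} ∪ {A}
  {B, D}  = {B} ∪ {D}
  {B, E}  = {B} ∪ {E}
  {C, D}  = {C} ∪ {D}
  {A, B, E}  = {A, B} ∪ {E}
  {A, C, D}  = {C} ∪ {A, D}
  {A, C, E}  = {C, E} ∪ {A}
  {B, C, D}  = {B, C} ∪ {D}
  |family| = 32
Step 5 adds nothing — fixpoint reached.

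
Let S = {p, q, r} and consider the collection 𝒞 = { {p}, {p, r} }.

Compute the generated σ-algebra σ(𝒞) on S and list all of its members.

Answer: σ(𝒞) = { {}, {p}, {q}, {r}, {p, q}, {p, r}, {q, r}, S }

Trace:
Take S₀ = 𝒞 ∪ {∅, S} = { {}, {p}, {p, r}, S }.
Step 1 adds 2:
  {q}  = S∖{p, r}
  {q, r}  = S∖{p}
  |family| = 6
Step 2 adds 1:
  {p, q}  = {q} ∪ {p}
  |family| = 7
Step 3 (1 new):
  {r}  = S∖{p, q}
  |family| = 8
Step 4: stable.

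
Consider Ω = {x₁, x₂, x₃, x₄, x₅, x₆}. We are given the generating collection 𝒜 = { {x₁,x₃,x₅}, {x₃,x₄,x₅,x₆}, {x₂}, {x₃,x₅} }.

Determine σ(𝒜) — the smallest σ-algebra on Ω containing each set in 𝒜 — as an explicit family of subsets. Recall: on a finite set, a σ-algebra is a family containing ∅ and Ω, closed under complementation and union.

Take S₀ = 𝒜 ∪ {∅, Ω} = { {}, {x₂}, {x₃,x₅}, {x₁,x₃,x₅}, {x₃,x₄,x₅,x₆}, Ω }.
Iteration 1. New:
  {x₁,x₂}  = complement {x₃,x₄,x₅,x₆}
  {x₂,x₃,x₅}  = {x₂} ∪ {x₃,x₅}
  {x₂,x₄,x₆}  = complement {x₁,x₃,x₅}
  {x₁,x₂,x₃,x₅}  = {x₁,x₃,x₅} ∪ {x₂}
  {x₁,x₂,x₄,x₆}  = complement {x₃,x₅}
  {x₁,x₃,x₄,x₅,x₆}  = complement {x₂}
  {x₂,x₃,x₄,x₅,x₆}  = {x₃,x₄,x₅,x₆} ∪ {x₂}
  (now 13)
Iteration 2: 3 new —
  {x₁}  = complement {x₂,x₃,x₄,x₅,x₆}
  {x₄,x₆}  = complement {x₁,x₂,x₃,x₅}
  {x₁,x₄,x₆}  = complement {x₂,x₃,x₅}
  (now 16)
After Iteration 3 the family is unchanged; done.

Therefore σ(𝒜) = { {}, {x₁}, {x₂}, {x₁,x₂}, {x₃,x₅}, {x₄,x₆}, {x₁,x₃,x₅}, {x₁,x₄,x₆}, {x₂,x₃,x₅}, {x₂,x₄,x₆}, {x₁,x₂,x₃,x₅}, {x₁,x₂,x₄,x₆}, {x₃,x₄,x₅,x₆}, {x₁,x₃,x₄,x₅,x₆}, {x₂,x₃,x₄,x₅,x₆}, Ω } (|σ(𝒜)| = 16).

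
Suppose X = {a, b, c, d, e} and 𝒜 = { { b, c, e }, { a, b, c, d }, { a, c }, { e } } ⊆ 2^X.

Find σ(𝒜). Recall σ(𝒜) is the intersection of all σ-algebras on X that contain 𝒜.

Initial family (6 sets): { {  }, { e }, { a, c }, { b, c, e }, { a, b, c, d }, X }.
Step 1: +4 →
  { a, d }  = complement { b, c, e }
  { a, c, e }  = { a, c } ∪ { e }
  { b, d, e }  = complement { a, c }
  { a, b, c, e }  = { b, c, e } ∪ { a, c }
  |family| = 10
Step 2 (7 new):
  { d }  = complement { a, b, c, e }
  { b, d }  = complement { a, c, e }
  { a, c, d }  = { a, d } ∪ { a, c }
  { a, d, e }  = { e } ∪ { a, d }
  { a, b, d, e }  = { a, d } ∪ { b, d, e }
  { a, c, d, e }  = { a, c, e } ∪ { a, d }
  { b, c, d, e }  = { b, c, e } ∪ { b, d, e }
  |family| = 17
Step 3 adds 7:
  { a }  = complement { b, c, d, e }
  { b }  = complement { a, c, d, e }
  { c }  = complement { a, b, d, e }
  { b, c }  = complement { a, d, e }
  { b, e }  = complement { a, c, d }
  { d, e }  = { d } ∪ { e }
  { a, b, d }  = { a, d } ∪ { b, d }
  |family| = 24
Step 4 adds 8:
  { a, b }  = { b } ∪ { a }
  { a, e }  = { e } ∪ { a }
  { c, d }  = { c } ∪ { d }
  { c, e }  = complement { a, b, d }
  { a, b, c }  = complement { d, e }
  { a, b, e }  = { b, e } ∪ { a }
  { b, c, d }  = { c } ∪ { b, d }
  { c, d, e }  = { d, e } ∪ { c }
  |family| = 32
Step 5: no new sets; the family is a σ-algebra.

Therefore σ(𝒜) = { {  }, { a }, { b }, { c }, { d }, { e }, { a, b }, { a, c }, { a, d }, { a, e }, { b, c }, { b, d }, { b, e }, { c, d }, { c, e }, { d, e }, { a, b, c }, { a, b, d }, { a, b, e }, { a, c, d }, { a, c, e }, { a, d, e }, { b, c, d }, { b, c, e }, { b, d, e }, { c, d, e }, { a, b, c, d }, { a, b, c, e }, { a, b, d, e }, { a, c, d, e }, { b, c, d, e }, X } (|σ(𝒜)| = 32).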